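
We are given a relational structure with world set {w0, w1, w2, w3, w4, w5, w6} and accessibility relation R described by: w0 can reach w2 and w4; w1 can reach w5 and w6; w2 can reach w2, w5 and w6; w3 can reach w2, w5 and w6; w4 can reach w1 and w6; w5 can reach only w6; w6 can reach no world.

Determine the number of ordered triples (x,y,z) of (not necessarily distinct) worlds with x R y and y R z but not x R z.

5

Enumerating: (w0,w2,w5), (w0,w2,w6), (w0,w4,w1), (w0,w4,w6), (w4,w1,w5).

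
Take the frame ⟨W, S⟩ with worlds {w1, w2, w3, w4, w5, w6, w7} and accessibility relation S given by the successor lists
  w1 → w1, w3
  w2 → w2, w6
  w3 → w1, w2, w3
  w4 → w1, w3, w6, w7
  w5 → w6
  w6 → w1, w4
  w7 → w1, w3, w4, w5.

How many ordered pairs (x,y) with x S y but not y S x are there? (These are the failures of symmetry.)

9

Enumerating: (w2,w6), (w3,w2), (w4,w1), (w4,w3), (w5,w6), (w6,w1), (w7,w1), (w7,w3), (w7,w5).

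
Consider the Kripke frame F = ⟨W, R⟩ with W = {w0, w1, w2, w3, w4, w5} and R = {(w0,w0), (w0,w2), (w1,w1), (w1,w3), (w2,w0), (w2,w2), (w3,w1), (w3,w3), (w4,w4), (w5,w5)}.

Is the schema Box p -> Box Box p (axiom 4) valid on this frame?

Axiom 4 corresponds to the accessibility relation being transitive.
Transitive: yes — every two-step R-path is closed by a direct edge.

Yes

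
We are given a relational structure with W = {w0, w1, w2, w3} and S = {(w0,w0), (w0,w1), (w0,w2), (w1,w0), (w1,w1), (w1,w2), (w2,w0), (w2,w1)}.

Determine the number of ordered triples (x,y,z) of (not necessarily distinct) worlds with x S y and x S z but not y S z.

Enumerating: (w0,w2,w2), (w1,w2,w2).

2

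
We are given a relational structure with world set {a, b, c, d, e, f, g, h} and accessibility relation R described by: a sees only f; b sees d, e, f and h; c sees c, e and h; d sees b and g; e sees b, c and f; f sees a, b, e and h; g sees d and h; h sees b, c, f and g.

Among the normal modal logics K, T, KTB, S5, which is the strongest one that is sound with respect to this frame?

K

Reflexive (axiom T): no — a is not related to itself.
Symmetric (axiom B): yes — every pair in R has its reverse in R.
Euclidean (axiom 5): no — b R d and b R e, but not d R e.
So F validates K; T would additionally require R to be reflexive. The strongest is K.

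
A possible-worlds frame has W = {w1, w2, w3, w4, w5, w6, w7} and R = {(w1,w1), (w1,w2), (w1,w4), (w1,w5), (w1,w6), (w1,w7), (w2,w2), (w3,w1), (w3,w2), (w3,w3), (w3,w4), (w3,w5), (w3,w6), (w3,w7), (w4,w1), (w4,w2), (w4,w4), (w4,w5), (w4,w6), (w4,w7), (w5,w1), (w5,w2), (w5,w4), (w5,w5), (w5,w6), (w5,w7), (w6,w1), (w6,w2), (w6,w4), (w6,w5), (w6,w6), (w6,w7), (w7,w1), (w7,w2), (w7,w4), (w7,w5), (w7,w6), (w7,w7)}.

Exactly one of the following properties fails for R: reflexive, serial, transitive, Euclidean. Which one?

Euclidean

Reflexive: yes — every world is R-related to itself.
Serial: yes — every world has a successor (e.g. w1 R w1).
Transitive: yes — every two-step R-path is closed by a direct edge.
Euclidean: no — w1 R w2 and w1 R w4, but not w2 R w4.
Only Euclidean fails.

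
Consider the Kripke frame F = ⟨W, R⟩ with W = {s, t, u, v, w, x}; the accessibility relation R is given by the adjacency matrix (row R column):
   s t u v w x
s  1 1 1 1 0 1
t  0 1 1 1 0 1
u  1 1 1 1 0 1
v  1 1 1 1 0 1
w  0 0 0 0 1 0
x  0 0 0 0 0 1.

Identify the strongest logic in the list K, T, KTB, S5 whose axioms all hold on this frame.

Reflexive (axiom T): yes — every world is R-related to itself.
Symmetric (axiom B): no — s R t but not t R s.
Euclidean (axiom 5): no — s R x and s R t, but not x R t.
So F validates K, T; KTB would additionally require R to be symmetric. The strongest is T.

T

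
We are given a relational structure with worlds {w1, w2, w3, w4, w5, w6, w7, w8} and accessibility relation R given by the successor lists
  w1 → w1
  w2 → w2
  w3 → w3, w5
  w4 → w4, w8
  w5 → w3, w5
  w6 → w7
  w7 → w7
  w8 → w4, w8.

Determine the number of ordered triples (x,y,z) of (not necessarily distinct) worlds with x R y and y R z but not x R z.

0

R is transitive; there are no such tuples.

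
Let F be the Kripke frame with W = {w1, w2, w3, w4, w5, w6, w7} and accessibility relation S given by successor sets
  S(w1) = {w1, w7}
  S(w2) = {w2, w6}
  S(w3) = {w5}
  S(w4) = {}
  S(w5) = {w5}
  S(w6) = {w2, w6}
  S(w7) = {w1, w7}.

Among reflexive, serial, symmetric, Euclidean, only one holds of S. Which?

Euclidean

Reflexive: no — w3 is not related to itself.
Serial: no — w4 has no S-successor.
Symmetric: no — w3 S w5 but not w5 S w3.
Euclidean: yes — any two successors of a common world are S-related.
Only Euclidean holds.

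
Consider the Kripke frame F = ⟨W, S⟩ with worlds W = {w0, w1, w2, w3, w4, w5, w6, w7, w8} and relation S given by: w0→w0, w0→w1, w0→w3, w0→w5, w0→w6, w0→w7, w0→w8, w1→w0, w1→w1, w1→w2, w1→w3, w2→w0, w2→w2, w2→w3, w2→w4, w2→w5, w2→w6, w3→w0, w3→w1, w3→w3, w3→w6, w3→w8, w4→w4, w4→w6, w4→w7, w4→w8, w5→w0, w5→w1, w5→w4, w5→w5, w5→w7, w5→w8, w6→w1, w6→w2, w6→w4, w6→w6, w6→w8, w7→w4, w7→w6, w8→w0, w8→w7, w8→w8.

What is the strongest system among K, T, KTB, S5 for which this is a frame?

Reflexive (axiom T): no — w7 is not related to itself.
Symmetric (axiom B): no — w0 S w6 but not w6 S w0.
Euclidean (axiom 5): no — w0 S w1 and w0 S w5, but not w1 S w5.
So F validates K; T would additionally require S to be reflexive. The strongest is K.

K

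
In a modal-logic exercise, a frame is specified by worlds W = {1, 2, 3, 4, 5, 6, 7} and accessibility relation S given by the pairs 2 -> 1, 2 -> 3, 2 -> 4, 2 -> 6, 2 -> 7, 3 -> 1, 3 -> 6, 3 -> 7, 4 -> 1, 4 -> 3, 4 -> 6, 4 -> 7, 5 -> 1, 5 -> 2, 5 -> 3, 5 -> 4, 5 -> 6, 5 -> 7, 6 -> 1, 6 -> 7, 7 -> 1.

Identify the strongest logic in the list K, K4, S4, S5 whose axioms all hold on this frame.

K4

Transitive (axiom 4): yes — every two-step S-path is closed by a direct edge.
Reflexive (axiom T): no — 1 is not related to itself.
Euclidean (axiom 5): no — 2 S 1 and 2 S 3, but not 1 S 3.
So F validates K, K4; S4 would additionally require S to be reflexive. The strongest is K4.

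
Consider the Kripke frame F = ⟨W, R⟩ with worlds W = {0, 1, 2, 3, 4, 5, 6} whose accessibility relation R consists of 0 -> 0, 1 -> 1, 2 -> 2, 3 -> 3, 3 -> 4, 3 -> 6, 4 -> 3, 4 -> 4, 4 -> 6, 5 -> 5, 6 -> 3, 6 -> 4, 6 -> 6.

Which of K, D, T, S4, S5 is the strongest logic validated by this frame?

Serial (axiom D): yes — every world has a successor (e.g. 0 R 0).
Reflexive (axiom T): yes — every world is R-related to itself.
Transitive (axiom 4): yes — every two-step R-path is closed by a direct edge.
Euclidean (axiom 5): yes — any two successors of a common world are R-related.
So F validates K, D, T, S4, S5. The strongest is S5.

S5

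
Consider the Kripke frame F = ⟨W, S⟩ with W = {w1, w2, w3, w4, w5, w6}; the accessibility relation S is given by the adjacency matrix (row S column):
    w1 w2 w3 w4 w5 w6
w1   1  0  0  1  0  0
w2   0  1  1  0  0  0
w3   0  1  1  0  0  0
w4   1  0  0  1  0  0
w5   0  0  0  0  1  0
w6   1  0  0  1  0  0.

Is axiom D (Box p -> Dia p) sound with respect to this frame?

Axiom D corresponds to the accessibility relation being serial.
Serial: yes — every world has a successor (e.g. w1 S w1).

Yes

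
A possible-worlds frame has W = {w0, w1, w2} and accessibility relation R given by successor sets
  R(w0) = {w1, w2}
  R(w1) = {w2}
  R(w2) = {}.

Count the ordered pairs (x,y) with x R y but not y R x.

Enumerating: (w0,w1), (w0,w2), (w1,w2).

3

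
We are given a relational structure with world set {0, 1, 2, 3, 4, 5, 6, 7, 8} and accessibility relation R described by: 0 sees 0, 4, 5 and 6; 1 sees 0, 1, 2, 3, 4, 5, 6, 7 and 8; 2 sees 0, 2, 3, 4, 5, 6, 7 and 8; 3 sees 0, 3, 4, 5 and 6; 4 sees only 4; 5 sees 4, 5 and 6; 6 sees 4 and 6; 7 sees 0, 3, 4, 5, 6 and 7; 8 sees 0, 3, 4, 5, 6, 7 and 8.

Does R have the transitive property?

Transitive: yes — every two-step R-path is closed by a direct edge.

Yes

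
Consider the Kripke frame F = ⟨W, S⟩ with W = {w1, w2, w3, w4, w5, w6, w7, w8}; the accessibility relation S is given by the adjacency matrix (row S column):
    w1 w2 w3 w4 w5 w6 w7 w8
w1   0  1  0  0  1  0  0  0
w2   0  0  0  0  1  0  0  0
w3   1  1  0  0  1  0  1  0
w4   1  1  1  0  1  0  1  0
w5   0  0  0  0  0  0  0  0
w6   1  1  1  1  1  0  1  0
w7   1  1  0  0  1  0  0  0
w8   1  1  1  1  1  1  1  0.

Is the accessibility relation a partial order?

Reflexive: no — w1 is not related to itself.
Transitive: yes — every two-step S-path is closed by a direct edge.
Antisymmetric: yes — no distinct pair is related both ways.
So S is not a partial order.

No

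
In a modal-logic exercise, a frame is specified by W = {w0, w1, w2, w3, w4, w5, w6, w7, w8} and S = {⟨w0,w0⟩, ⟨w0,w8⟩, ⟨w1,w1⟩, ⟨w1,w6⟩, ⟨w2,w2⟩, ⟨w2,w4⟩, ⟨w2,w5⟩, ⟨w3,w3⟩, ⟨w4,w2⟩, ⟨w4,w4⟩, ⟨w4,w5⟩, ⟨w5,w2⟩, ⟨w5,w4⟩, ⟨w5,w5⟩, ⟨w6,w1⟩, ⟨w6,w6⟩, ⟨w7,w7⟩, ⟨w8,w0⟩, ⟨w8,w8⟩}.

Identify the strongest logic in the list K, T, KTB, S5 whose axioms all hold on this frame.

Reflexive (axiom T): yes — every world is S-related to itself.
Symmetric (axiom B): yes — every pair in S has its reverse in S.
Euclidean (axiom 5): yes — any two successors of a common world are S-related.
So F validates K, T, KTB, S5. The strongest is S5.

S5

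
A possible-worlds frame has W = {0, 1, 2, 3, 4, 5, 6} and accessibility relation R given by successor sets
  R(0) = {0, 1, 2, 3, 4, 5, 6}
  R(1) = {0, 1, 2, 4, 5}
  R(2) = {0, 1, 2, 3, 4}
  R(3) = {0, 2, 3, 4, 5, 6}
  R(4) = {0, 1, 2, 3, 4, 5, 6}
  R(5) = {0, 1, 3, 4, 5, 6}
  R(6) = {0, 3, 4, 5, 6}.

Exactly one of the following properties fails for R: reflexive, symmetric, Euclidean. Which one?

Reflexive: yes — every world is R-related to itself.
Symmetric: yes — every pair in R has its reverse in R.
Euclidean: no — 0 R 1 and 0 R 3, but not 1 R 3.
Only Euclidean fails.

Euclidean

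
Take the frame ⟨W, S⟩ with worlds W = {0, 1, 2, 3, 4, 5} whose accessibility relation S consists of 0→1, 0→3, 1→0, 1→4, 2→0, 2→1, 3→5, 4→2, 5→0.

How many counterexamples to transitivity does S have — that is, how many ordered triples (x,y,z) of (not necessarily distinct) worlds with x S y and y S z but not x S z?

Enumerating: (0,1,0), (0,1,4), (0,3,5), (1,0,1), (1,0,3), (1,4,2), (2,0,3), (2,1,4), (3,5,0), (4,2,0), (4,2,1), (5,0,1), (5,0,3).

13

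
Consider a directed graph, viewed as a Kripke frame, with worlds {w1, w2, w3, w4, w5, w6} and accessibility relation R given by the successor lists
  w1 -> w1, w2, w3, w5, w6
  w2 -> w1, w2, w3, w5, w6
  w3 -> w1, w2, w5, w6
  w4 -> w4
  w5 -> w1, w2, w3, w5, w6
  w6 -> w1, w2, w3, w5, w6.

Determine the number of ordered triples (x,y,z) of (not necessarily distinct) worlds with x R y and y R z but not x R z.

4

Enumerating: (w3,w1,w3), (w3,w2,w3), (w3,w5,w3), (w3,w6,w3).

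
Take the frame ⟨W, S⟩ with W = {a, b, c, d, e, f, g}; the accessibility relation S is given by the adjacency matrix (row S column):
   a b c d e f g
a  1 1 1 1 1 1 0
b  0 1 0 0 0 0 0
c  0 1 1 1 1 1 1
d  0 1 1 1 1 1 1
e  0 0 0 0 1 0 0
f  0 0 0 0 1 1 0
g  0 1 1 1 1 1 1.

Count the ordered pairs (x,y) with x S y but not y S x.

Enumerating: (a,b), (a,c), (a,d), (a,e), (a,f), (c,b), (c,e), (c,f), (d,b), (d,e), (d,f), (f,e), (g,b), (g,e), (g,f).

15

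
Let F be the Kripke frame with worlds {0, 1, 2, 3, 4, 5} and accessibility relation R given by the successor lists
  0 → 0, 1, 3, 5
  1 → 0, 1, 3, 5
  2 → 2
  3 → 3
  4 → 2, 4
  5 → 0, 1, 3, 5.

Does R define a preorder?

Reflexive: yes — every world is R-related to itself.
Transitive: yes — every two-step R-path is closed by a direct edge.
So R is a preorder.

Yes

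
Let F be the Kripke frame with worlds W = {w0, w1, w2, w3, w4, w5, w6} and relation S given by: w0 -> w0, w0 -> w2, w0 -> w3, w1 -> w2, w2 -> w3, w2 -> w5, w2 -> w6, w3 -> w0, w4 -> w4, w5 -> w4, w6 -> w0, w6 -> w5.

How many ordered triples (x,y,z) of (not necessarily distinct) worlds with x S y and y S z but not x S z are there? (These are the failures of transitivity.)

13

Enumerating: (w0,w2,w5), (w0,w2,w6), (w1,w2,w3), (w1,w2,w5), (w1,w2,w6), (w2,w3,w0), (w2,w5,w4), (w2,w6,w0), (w3,w0,w2), (w3,w0,w3), (w6,w0,w2), (w6,w0,w3), (w6,w5,w4).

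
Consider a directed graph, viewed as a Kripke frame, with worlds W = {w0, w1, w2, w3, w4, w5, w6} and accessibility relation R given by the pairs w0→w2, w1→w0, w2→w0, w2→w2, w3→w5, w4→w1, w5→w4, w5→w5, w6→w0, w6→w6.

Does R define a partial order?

No

Reflexive: no — w0 is not related to itself.
Transitive: no — w1 R w0 and w0 R w2, but not w1 R w2.
Antisymmetric: no — w0 R w2 and w2 R w0 with w0 ≠ w2.
So R is not a partial order.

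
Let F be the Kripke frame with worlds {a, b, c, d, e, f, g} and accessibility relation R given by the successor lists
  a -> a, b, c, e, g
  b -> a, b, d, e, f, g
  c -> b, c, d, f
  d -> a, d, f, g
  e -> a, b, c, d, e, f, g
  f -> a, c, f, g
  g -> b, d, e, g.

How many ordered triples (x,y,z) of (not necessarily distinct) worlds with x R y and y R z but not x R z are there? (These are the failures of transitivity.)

37

Enumerating: (a,b,d), (a,b,f), (a,c,d), (a,c,f), (a,e,d), (a,e,f), (a,g,d), (b,a,c), (b,e,c), (b,f,c), (c,b,a), (c,b,e), … and 25 more.
Total: 37.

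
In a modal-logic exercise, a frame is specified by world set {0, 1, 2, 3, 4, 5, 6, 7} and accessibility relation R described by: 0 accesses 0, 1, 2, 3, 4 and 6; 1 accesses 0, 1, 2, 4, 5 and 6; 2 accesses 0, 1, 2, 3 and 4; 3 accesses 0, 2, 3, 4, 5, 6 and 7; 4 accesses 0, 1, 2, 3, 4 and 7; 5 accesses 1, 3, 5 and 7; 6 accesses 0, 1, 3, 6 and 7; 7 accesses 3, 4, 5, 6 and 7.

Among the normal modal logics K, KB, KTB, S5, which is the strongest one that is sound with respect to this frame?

Symmetric (axiom B): yes — every pair in R has its reverse in R.
Reflexive (axiom T): yes — every world is R-related to itself.
Euclidean (axiom 5): no — 0 R 1 and 0 R 3, but not 1 R 3.
So F validates K, KB, KTB; S5 would additionally require R to be Euclidean. The strongest is KTB.

KTB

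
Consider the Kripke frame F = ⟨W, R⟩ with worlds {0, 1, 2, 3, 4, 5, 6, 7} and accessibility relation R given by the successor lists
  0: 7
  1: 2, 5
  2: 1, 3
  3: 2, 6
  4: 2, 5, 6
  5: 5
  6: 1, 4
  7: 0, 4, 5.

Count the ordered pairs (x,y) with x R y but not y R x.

Enumerating: (1,5), (3,6), (4,2), (4,5), (6,1), (7,4), (7,5).

7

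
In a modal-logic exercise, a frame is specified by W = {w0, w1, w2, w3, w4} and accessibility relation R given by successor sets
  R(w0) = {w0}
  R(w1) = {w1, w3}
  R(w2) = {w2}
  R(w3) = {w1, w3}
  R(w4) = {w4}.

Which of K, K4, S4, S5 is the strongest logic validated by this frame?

Transitive (axiom 4): yes — every two-step R-path is closed by a direct edge.
Reflexive (axiom T): yes — every world is R-related to itself.
Euclidean (axiom 5): yes — any two successors of a common world are R-related.
So F validates K, K4, S4, S5. The strongest is S5.

S5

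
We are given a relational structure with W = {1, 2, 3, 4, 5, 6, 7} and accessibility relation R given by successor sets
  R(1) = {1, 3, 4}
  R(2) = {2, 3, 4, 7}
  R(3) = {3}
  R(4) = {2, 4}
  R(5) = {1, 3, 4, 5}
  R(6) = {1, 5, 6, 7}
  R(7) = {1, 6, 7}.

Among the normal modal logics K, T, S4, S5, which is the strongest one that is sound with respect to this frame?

T

Reflexive (axiom T): yes — every world is R-related to itself.
Transitive (axiom 4): no — 1 R 4 and 4 R 2, but not 1 R 2.
Euclidean (axiom 5): no — 1 R 3 and 1 R 4, but not 3 R 4.
So F validates K, T; S4 would additionally require R to be transitive. The strongest is T.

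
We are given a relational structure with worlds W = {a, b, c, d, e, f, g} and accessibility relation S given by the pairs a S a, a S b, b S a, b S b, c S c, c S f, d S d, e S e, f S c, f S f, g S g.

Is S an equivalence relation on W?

Yes

Reflexive: yes — every world is S-related to itself.
Symmetric: yes — every pair in S has its reverse in S.
Transitive: yes — every two-step S-path is closed by a direct edge.
So S is an equivalence relation.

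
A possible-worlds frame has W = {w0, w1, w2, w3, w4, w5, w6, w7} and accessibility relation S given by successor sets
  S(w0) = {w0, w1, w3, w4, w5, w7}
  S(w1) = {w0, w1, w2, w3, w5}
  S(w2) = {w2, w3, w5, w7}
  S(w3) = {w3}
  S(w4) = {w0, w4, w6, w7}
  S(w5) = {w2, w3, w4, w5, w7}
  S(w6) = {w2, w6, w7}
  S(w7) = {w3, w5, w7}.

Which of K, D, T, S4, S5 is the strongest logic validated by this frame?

Serial (axiom D): yes — every world has a successor (e.g. w0 S w0).
Reflexive (axiom T): yes — every world is S-related to itself.
Transitive (axiom 4): no — w0 S w1 and w1 S w2, but not w0 S w2.
Euclidean (axiom 5): no — w0 S w1 and w0 S w4, but not w1 S w4.
So F validates K, D, T; S4 would additionally require S to be transitive. The strongest is T.

T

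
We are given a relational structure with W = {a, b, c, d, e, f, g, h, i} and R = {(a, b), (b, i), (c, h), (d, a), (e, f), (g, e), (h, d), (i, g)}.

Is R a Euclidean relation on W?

Euclidean: no — a R b and a R b, but not b R b.

No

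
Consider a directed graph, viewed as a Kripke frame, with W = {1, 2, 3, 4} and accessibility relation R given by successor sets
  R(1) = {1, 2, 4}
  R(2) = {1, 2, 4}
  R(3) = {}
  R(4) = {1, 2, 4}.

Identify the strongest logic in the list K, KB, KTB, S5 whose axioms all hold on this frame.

Symmetric (axiom B): yes — every pair in R has its reverse in R.
Reflexive (axiom T): no — 3 is not related to itself.
Euclidean (axiom 5): yes — any two successors of a common world are R-related.
So F validates K, KB; KTB would additionally require R to be reflexive. The strongest is KB.

KB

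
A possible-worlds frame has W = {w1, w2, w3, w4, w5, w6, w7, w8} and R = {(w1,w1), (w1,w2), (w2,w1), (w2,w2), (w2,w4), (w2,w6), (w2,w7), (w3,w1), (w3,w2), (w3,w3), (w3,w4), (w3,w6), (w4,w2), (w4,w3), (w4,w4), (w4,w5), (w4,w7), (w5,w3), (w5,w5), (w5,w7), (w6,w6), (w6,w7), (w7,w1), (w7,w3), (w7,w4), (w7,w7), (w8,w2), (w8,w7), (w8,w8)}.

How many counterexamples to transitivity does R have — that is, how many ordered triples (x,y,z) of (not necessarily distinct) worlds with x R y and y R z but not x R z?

35

Enumerating: (w1,w2,w4), (w1,w2,w6), (w1,w2,w7), (w2,w4,w3), (w2,w4,w5), (w2,w7,w3), (w3,w2,w7), (w3,w4,w5), (w3,w4,w7), (w3,w6,w7), (w4,w2,w1), (w4,w2,w6), … and 23 more.
Total: 35.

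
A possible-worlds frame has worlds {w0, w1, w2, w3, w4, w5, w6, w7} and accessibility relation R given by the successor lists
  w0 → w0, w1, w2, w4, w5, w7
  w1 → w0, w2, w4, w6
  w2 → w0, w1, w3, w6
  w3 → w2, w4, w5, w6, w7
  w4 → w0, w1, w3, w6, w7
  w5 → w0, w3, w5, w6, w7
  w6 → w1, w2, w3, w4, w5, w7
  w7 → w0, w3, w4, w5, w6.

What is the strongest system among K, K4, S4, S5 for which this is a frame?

Transitive (axiom 4): no — w0 R w1 and w1 R w6, but not w0 R w6.
Reflexive (axiom T): no — w1 is not related to itself.
Euclidean (axiom 5): no — w0 R w1 and w0 R w5, but not w1 R w5.
So F validates K; K4 would additionally require R to be transitive. The strongest is K.

K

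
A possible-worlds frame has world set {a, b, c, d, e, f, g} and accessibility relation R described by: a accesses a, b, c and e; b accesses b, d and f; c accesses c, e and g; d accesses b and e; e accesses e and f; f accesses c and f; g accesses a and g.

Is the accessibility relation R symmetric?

No

Symmetric: no — a R b but not b R a.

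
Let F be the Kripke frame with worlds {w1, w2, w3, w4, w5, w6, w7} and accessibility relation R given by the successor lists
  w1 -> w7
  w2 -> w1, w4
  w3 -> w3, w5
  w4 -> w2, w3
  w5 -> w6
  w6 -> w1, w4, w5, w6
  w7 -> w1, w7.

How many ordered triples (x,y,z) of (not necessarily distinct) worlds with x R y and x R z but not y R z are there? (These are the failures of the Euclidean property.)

Enumerating: (w2,w1,w1), (w2,w1,w4), (w2,w4,w1), (w2,w4,w4), (w3,w5,w3), (w3,w5,w5), (w4,w2,w2), (w4,w2,w3), (w4,w3,w2), (w6,w1,w1), (w6,w1,w4), (w6,w1,w5), … and 9 more.
Total: 21.

21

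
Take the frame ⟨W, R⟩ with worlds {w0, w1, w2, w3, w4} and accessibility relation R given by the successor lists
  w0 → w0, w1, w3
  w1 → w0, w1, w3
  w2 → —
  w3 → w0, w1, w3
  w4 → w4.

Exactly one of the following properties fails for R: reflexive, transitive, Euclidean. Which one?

reflexive

Reflexive: no — w2 is not related to itself.
Transitive: yes — every two-step R-path is closed by a direct edge.
Euclidean: yes — any two successors of a common world are R-related.
Only reflexive fails.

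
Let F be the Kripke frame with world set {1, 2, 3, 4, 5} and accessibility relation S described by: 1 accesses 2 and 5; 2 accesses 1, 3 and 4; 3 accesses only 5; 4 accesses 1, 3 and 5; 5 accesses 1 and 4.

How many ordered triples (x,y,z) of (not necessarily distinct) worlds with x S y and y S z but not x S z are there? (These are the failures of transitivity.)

Enumerating: (1,2,1), (1,2,3), (1,2,4), (1,5,1), (1,5,4), (2,1,2), (2,1,5), (2,3,5), (2,4,5), (3,5,1), (3,5,4), (4,1,2), (4,5,4), (5,1,2), (5,1,5), (5,4,3), (5,4,5).

17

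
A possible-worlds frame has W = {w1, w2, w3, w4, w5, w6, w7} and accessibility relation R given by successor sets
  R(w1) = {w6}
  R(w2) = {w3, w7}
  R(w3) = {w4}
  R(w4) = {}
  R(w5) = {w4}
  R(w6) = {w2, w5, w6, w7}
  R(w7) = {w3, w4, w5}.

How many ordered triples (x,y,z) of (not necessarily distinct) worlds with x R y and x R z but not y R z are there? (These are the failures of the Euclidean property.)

22

Enumerating: (w2,w3,w3), (w2,w3,w7), (w2,w7,w7), (w3,w4,w4), (w5,w4,w4), (w6,w2,w2), (w6,w2,w5), (w6,w2,w6), (w6,w5,w2), (w6,w5,w5), (w6,w5,w6), (w6,w5,w7), … and 10 more.
Total: 22.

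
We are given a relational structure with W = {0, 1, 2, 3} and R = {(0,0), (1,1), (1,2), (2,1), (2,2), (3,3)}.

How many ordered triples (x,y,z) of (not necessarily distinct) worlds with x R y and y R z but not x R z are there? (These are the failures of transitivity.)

R is transitive; there are no such tuples.

0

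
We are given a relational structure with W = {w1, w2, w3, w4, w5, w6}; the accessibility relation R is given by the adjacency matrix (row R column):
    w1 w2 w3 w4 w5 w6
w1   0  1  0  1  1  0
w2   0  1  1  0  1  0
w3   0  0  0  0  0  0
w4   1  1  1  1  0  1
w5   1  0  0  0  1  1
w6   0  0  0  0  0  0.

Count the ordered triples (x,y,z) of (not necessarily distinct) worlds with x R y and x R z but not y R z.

Enumerating: (w1,w2,w4), (w1,w4,w5), (w1,w5,w2), (w1,w5,w4), (w2,w3,w2), (w2,w3,w3), (w2,w3,w5), (w2,w5,w2), (w2,w5,w3), (w4,w1,w1), (w4,w1,w3), (w4,w1,w6), … and 18 more.
Total: 30.

30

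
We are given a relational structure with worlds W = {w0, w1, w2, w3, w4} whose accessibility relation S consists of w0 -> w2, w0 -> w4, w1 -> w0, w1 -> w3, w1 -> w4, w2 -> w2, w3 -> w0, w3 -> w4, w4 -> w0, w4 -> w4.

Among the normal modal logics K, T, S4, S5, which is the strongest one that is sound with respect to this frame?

Reflexive (axiom T): no — w0 is not related to itself.
Transitive (axiom 4): no — w1 S w0 and w0 S w2, but not w1 S w2.
Euclidean (axiom 5): no — w0 S w2 and w0 S w4, but not w2 S w4.
So F validates K; T would additionally require S to be reflexive. The strongest is K.

K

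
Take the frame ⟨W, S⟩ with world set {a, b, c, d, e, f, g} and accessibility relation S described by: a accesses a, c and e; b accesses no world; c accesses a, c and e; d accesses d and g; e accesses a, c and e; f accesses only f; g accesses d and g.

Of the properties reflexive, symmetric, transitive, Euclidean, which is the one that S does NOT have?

reflexive

Reflexive: no — b is not related to itself.
Symmetric: yes — every pair in S has its reverse in S.
Transitive: yes — every two-step S-path is closed by a direct edge.
Euclidean: yes — any two successors of a common world are S-related.
Only reflexive fails.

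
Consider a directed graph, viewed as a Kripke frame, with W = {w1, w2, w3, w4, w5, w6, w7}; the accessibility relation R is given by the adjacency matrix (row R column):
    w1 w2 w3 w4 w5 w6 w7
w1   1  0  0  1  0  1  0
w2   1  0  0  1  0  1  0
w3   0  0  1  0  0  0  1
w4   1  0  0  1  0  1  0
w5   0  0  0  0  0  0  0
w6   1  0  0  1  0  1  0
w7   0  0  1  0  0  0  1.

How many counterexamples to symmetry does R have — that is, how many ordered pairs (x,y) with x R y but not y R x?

3

Enumerating: (w2,w1), (w2,w4), (w2,w6).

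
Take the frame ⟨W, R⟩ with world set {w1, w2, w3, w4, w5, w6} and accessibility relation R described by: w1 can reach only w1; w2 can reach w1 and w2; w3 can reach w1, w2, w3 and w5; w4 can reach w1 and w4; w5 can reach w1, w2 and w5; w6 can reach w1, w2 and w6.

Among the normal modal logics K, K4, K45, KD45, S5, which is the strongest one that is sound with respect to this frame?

K4

Transitive (axiom 4): yes — every two-step R-path is closed by a direct edge.
Euclidean (axiom 5): no — w3 R w1 and w3 R w2, but not w1 R w2.
Serial (axiom D): yes — every world has a successor (e.g. w1 R w1).
Reflexive (axiom T): yes — every world is R-related to itself.
So F validates K, K4; K45 would additionally require R to be Euclidean. The strongest is K4.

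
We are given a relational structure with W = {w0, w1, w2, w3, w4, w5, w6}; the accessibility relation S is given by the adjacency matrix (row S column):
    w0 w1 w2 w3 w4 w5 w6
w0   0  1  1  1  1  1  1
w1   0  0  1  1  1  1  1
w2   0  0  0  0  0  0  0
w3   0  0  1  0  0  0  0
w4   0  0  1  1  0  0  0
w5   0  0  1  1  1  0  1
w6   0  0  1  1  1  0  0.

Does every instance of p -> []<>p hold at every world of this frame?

The schema B characterises exactly the symmetric frames.
Symmetric: no — w0 S w1 but not w1 S w0.

No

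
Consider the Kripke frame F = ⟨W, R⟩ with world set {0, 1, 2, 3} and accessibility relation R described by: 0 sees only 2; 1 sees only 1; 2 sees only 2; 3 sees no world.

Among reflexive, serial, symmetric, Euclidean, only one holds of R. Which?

Reflexive: no — 0 is not related to itself.
Serial: no — 3 has no R-successor.
Symmetric: no — 0 R 2 but not 2 R 0.
Euclidean: yes — any two successors of a common world are R-related.
Only Euclidean holds.

Euclidean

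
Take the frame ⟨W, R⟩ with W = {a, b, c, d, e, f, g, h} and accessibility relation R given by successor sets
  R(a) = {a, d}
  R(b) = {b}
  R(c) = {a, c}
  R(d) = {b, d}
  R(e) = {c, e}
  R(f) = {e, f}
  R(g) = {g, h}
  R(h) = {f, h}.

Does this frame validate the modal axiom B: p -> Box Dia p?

No

The schema B characterises exactly the symmetric frames.
Symmetric: no — a R d but not d R a.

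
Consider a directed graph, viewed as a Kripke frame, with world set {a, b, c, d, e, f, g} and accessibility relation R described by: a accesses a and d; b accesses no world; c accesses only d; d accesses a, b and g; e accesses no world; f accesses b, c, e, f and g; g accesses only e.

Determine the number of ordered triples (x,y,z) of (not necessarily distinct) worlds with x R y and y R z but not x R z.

8

Enumerating: (a,d,b), (a,d,g), (c,d,a), (c,d,b), (c,d,g), (d,a,d), (d,g,e), (f,c,d).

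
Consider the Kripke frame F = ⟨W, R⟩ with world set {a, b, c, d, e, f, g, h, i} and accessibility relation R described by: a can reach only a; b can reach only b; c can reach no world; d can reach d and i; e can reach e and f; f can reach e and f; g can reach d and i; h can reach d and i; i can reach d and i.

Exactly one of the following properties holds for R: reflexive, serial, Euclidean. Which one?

Euclidean

Reflexive: no — c is not related to itself.
Serial: no — c has no R-successor.
Euclidean: yes — any two successors of a common world are R-related.
Only Euclidean holds.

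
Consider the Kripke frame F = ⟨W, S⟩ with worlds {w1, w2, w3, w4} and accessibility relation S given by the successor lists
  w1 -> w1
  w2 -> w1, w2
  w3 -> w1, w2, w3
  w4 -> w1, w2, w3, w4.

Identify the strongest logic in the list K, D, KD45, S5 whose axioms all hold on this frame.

D

Serial (axiom D): yes — every world has a successor (e.g. w1 S w1).
Euclidean (axiom 5): no — w3 S w1 and w3 S w2, but not w1 S w2.
Transitive (axiom 4): yes — every two-step S-path is closed by a direct edge.
Reflexive (axiom T): yes — every world is S-related to itself.
So F validates K, D; KD45 would additionally require S to be Euclidean. The strongest is D.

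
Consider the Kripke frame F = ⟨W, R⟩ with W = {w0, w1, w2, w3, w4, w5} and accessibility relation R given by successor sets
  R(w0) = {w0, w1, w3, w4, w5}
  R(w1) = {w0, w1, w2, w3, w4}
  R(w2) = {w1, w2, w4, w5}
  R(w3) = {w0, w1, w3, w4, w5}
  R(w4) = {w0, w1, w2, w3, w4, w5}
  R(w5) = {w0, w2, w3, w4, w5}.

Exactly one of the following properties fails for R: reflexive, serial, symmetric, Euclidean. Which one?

Euclidean

Reflexive: yes — every world is R-related to itself.
Serial: yes — every world has a successor (e.g. w0 R w0).
Symmetric: yes — every pair in R has its reverse in R.
Euclidean: no — w0 R w1 and w0 R w5, but not w1 R w5.
Only Euclidean fails.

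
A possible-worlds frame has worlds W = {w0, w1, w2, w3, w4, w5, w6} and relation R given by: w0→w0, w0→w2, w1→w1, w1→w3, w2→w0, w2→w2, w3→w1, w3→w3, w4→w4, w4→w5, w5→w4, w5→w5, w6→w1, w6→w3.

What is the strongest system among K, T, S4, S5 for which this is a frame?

K

Reflexive (axiom T): no — w6 is not related to itself.
Transitive (axiom 4): yes — every two-step R-path is closed by a direct edge.
Euclidean (axiom 5): yes — any two successors of a common world are R-related.
So F validates K; T would additionally require R to be reflexive. The strongest is K.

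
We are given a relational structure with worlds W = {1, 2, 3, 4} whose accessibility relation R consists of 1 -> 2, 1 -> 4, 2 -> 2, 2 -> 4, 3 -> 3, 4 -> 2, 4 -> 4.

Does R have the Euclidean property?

Euclidean: yes — any two successors of a common world are R-related.

Yes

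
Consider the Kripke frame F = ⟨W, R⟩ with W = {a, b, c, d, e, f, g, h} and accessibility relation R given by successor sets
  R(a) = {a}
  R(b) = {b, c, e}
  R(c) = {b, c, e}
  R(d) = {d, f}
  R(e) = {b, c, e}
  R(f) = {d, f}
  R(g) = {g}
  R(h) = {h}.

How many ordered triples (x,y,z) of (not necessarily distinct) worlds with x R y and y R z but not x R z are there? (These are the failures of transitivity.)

0

R is transitive; there are no such tuples.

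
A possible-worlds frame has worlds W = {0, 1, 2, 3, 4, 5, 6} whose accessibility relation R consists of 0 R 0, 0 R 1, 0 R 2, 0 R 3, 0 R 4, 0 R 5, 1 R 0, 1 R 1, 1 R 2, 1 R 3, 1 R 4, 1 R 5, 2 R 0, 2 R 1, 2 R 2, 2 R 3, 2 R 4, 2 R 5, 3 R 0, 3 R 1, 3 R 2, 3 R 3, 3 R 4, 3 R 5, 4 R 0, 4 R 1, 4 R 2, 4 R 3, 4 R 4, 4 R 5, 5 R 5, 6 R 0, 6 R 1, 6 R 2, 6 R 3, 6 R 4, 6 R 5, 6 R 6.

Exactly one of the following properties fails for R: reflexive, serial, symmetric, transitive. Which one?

Reflexive: yes — every world is R-related to itself.
Serial: yes — every world has a successor (e.g. 0 R 0).
Symmetric: no — 0 R 5 but not 5 R 0.
Transitive: yes — every two-step R-path is closed by a direct edge.
Only symmetric fails.

symmetric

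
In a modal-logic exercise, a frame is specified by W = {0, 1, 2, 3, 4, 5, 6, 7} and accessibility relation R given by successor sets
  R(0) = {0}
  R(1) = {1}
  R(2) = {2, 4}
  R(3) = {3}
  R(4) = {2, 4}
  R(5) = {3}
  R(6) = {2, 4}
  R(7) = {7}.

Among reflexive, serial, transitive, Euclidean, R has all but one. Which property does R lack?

Reflexive: no — 5 is not related to itself.
Serial: yes — every world has a successor (e.g. 0 R 0).
Transitive: yes — every two-step R-path is closed by a direct edge.
Euclidean: yes — any two successors of a common world are R-related.
Only reflexive fails.

reflexive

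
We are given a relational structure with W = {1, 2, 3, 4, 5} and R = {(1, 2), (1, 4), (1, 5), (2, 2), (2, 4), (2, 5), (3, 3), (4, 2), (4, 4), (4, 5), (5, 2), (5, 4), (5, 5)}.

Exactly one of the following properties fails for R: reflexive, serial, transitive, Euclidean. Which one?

Reflexive: no — 1 is not related to itself.
Serial: yes — every world has a successor (e.g. 1 R 2).
Transitive: yes — every two-step R-path is closed by a direct edge.
Euclidean: yes — any two successors of a common world are R-related.
Only reflexive fails.

reflexive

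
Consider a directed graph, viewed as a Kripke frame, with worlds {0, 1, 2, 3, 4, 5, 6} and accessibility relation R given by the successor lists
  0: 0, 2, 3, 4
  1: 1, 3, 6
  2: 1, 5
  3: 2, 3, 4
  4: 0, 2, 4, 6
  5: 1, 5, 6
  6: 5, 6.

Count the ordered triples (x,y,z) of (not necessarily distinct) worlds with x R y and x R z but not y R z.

25

Enumerating: (0,2,0), (0,2,2), (0,2,3), (0,2,4), (0,3,0), (0,4,3), (1,3,1), (1,3,6), (1,6,1), (1,6,3), (2,1,5), (3,2,2), … and 13 more.
Total: 25.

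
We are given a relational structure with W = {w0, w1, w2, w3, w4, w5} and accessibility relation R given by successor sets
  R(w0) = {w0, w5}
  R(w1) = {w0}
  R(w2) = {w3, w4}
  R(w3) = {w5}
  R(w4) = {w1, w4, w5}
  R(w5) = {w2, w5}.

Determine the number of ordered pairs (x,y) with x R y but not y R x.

8

Enumerating: (w0,w5), (w1,w0), (w2,w3), (w2,w4), (w3,w5), (w4,w1), (w4,w5), (w5,w2).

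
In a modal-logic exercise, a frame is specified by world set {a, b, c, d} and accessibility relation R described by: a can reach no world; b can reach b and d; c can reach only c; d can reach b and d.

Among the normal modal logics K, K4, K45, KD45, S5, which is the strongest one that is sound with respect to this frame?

K45

Transitive (axiom 4): yes — every two-step R-path is closed by a direct edge.
Euclidean (axiom 5): yes — any two successors of a common world are R-related.
Serial (axiom D): no — a has no R-successor.
Reflexive (axiom T): no — a is not related to itself.
So F validates K, K4, K45; KD45 would additionally require R to be serial. The strongest is K45.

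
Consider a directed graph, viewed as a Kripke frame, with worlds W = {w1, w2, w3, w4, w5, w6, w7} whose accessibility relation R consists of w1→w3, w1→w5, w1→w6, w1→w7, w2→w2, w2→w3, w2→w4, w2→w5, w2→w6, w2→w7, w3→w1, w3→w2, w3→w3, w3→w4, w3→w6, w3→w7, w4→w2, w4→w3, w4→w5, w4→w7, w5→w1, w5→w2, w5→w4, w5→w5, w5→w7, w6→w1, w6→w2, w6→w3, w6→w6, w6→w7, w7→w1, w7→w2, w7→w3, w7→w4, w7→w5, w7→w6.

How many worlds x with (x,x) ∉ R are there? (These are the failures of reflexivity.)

3

Enumerating: w1, w4, w7.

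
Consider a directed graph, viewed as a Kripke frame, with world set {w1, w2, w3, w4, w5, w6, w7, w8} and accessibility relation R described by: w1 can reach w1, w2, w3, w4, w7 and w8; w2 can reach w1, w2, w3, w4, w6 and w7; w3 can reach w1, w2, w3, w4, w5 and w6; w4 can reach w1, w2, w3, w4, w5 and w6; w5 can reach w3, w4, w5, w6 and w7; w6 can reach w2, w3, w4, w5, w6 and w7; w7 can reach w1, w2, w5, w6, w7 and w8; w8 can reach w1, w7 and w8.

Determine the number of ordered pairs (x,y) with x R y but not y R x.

R is symmetric; there are no such tuples.

0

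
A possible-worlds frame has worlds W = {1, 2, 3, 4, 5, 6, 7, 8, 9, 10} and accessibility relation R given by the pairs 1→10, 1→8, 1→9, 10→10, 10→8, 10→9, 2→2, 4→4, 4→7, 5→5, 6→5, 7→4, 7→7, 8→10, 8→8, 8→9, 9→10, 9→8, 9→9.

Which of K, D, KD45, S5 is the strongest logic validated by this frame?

K

Serial (axiom D): no — 3 has no R-successor.
Euclidean (axiom 5): yes — any two successors of a common world are R-related.
Transitive (axiom 4): yes — every two-step R-path is closed by a direct edge.
Reflexive (axiom T): no — 1 is not related to itself.
So F validates K; D would additionally require R to be serial. The strongest is K.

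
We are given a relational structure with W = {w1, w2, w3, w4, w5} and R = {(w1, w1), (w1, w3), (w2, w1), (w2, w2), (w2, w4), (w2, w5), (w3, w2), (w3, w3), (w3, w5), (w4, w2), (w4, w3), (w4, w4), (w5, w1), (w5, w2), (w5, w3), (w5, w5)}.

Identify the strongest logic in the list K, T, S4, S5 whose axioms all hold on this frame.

T

Reflexive (axiom T): yes — every world is R-related to itself.
Transitive (axiom 4): no — w1 R w3 and w3 R w2, but not w1 R w2.
Euclidean (axiom 5): no — w2 R w1 and w2 R w4, but not w1 R w4.
So F validates K, T; S4 would additionally require R to be transitive. The strongest is T.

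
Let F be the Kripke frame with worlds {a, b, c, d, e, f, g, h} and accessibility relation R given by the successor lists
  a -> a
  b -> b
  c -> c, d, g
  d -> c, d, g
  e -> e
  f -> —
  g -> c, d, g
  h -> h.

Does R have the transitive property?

Transitive: yes — every two-step R-path is closed by a direct edge.

Yes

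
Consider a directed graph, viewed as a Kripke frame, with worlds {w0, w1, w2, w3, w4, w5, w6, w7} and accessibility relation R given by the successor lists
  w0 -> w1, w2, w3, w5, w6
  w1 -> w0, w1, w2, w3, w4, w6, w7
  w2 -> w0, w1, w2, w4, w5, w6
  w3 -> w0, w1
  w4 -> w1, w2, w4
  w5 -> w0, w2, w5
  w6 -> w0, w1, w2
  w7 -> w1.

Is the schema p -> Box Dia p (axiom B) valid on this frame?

The schema B characterises exactly the symmetric frames.
Symmetric: yes — every pair in R has its reverse in R.

Yes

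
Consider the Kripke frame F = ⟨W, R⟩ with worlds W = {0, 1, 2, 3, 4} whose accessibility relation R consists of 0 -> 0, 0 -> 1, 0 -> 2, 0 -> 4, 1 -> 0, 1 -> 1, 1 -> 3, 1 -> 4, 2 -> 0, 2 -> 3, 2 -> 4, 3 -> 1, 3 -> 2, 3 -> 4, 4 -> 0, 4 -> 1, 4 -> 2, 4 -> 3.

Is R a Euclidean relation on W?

Euclidean: no — 0 R 1 and 0 R 2, but not 1 R 2.

No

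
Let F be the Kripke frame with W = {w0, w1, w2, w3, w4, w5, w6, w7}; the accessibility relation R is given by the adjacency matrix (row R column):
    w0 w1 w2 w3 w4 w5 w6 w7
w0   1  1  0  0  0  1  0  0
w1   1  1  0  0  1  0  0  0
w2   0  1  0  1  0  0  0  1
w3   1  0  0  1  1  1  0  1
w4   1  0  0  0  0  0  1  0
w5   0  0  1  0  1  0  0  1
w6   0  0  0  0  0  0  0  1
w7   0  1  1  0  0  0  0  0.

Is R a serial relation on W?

Serial: yes — every world has a successor (e.g. w0 R w0).

Yes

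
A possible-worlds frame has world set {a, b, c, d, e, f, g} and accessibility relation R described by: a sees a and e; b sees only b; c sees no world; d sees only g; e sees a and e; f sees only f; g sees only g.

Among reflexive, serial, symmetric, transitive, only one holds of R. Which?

Reflexive: no — c is not related to itself.
Serial: no — c has no R-successor.
Symmetric: no — d R g but not g R d.
Transitive: yes — every two-step R-path is closed by a direct edge.
Only transitive holds.

transitive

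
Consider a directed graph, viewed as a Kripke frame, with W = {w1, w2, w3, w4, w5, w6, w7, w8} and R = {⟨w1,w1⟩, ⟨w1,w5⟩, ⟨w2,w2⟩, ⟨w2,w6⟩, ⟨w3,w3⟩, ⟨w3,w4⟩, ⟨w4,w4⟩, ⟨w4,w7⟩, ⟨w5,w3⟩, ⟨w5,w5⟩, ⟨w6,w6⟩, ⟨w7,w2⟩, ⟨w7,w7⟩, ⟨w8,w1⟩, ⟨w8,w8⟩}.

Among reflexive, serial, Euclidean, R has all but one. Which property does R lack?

Euclidean

Reflexive: yes — every world is R-related to itself.
Serial: yes — every world has a successor (e.g. w1 R w1).
Euclidean: no — w1 R w5 and w1 R w1, but not w5 R w1.
Only Euclidean fails.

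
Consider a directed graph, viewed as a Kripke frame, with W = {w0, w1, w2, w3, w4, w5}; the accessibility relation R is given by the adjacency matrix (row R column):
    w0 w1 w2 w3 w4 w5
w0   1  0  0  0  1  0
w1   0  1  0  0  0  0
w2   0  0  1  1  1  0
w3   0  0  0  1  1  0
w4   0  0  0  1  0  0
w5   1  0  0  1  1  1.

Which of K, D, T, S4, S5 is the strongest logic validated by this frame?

Serial (axiom D): yes — every world has a successor (e.g. w0 R w0).
Reflexive (axiom T): no — w4 is not related to itself.
Transitive (axiom 4): no — w0 R w4 and w4 R w3, but not w0 R w3.
Euclidean (axiom 5): no — w5 R w0 and w5 R w3, but not w0 R w3.
So F validates K, D; T would additionally require R to be reflexive. The strongest is D.

D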